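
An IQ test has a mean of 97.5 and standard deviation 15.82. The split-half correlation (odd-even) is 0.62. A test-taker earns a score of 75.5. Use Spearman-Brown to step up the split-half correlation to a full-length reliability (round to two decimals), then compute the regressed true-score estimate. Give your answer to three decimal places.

80.560

Spearman-Brown: ρ = 2r/(1 + r) = 2(0.62)/(1 + 0.62) = 1.240/1.62 = 0.7654 → 0.77
T̂ = ρX + (1 − ρ)μ
  = 0.77 × 75.5 + 0.23 × 97.5
  = 58.135 + 22.425
  = 80.5600
  ≈ 80.560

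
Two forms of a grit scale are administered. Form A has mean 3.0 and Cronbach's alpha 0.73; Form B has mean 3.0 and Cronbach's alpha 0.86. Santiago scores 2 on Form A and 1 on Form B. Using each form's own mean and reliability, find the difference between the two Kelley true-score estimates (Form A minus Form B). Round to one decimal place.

T̂_A = 0.73(2) + 0.27(3.0) = 2.270
T̂_B = 0.86(1) + 0.14(3.0) = 1.280
T̂_A − T̂_B = 0.990

1.0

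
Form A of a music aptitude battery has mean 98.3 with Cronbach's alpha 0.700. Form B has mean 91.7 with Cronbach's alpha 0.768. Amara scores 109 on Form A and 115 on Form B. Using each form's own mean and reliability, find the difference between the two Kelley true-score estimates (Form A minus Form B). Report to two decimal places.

-3.80

T̂_A = 0.700(109) + 0.300(98.3) = 105.7900
T̂_B = 0.768(115) + 0.232(91.7) = 109.5944
T̂_A − T̂_B = -3.8044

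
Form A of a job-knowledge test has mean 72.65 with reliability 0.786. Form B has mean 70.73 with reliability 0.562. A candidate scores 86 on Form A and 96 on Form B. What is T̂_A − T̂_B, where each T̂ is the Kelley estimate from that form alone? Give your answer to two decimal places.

T̂_A = 0.786(86) + 0.214(72.65) = 83.1431
T̂_B = 0.562(96) + 0.438(70.73) = 84.9317
T̂_A − T̂_B = -1.7886

-1.79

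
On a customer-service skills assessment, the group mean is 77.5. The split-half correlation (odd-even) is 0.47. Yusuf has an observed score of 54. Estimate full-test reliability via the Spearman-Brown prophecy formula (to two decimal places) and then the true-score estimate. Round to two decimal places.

62.46

Spearman-Brown: ρ = 2r/(1 + r) = 2(0.47)/(1 + 0.47) = 0.940/1.47 = 0.6395 → 0.64
Regress the observed score toward the mean by the unreliability: T̂ = 0.64·54 + 0.36·77.5 = 34.56 + 27.900 = 62.460.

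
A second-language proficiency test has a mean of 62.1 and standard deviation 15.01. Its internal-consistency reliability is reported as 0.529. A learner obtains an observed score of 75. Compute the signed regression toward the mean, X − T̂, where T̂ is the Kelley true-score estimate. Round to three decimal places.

T̂ = ρX + (1 − ρ)μ
  = 0.529 × 75 + 0.471 × 62.1
  = 39.675 + 29.2491
  = 68.92410
  ≈ 68.9241
X − T̂ = 75 − 68.9241 = 6.0759 → 6.076

6.076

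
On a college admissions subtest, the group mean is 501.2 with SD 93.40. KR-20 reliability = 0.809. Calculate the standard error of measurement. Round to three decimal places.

40.819

SEM = SD · √(1 − ρ) = 93.40 × √0.191 = 93.40 × 0.4370 = 40.8191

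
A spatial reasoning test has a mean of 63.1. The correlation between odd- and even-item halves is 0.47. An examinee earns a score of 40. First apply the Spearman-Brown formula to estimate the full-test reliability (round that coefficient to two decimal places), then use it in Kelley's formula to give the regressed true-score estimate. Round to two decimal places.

Spearman-Brown: ρ = 2r/(1 + r) = 2(0.47)/(1 + 0.47) = 0.940/1.47 = 0.6395 → 0.64
T̂ = ρX + (1 − ρ)μ
  = 0.64 × 40 + 0.36 × 63.1
  = 25.60 + 22.716
  = 48.316
  ≈ 48.32

48.32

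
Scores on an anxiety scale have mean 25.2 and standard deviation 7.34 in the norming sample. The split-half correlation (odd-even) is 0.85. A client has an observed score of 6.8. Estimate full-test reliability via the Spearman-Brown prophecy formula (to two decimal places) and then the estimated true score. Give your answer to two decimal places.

8.27

Spearman-Brown: ρ = 2r/(1 + r) = 2(0.85)/(1 + 0.85) = 1.700/1.85 = 0.9189 → 0.92
T̂ = 0.92(6.8) + 0.08(25.2) = 6.256 + 2.016 = 8.272 → 8.27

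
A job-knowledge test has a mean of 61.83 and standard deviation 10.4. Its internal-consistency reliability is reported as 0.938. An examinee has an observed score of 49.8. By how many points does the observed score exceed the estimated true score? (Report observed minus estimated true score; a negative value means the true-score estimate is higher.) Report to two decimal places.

-0.75

T̂ = ρX + (1 − ρ)μ
  = 0.938 × 49.8 + 0.062 × 61.83
  = 46.7124 + 3.83346
  = 50.5459
  ≈ 50.546
X − T̂ = 49.8 − 50.546 = -0.746 → -0.75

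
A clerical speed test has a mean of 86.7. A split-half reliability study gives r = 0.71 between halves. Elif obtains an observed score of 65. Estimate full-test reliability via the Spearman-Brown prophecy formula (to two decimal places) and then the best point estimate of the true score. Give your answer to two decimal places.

68.69

Spearman-Brown: ρ = 2r/(1 + r) = 2(0.71)/(1 + 0.71) = 1.420/1.71 = 0.8304 → 0.83
T̂ = ρX + (1 − ρ)μ
  = 0.83 × 65 + 0.17 × 86.7
  = 53.95 + 14.739
  = 68.689
  ≈ 68.69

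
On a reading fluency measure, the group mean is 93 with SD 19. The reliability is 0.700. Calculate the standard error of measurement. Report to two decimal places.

10.41

SEM = SD · √(1 − ρ) = 19 × √0.300 = 19 × 0.5477 = 10.407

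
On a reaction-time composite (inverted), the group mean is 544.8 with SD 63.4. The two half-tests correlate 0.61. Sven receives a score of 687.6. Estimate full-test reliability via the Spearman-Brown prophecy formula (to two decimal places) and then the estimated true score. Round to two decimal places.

Spearman-Brown: ρ = 2r/(1 + r) = 2(0.61)/(1 + 0.61) = 1.220/1.61 = 0.7578 → 0.76
T̂ = ρX + (1 − ρ)μ
  = 0.76 × 687.6 + 0.24 × 544.8
  = 522.576 + 130.752
  = 653.328
  ≈ 653.33

653.33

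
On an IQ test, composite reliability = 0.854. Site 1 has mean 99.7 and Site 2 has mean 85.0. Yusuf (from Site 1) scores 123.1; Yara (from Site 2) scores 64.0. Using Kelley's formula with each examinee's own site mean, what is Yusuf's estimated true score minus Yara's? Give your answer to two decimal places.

52.62

T̂_Yusuf = 0.854(123.1) + 0.146(99.7) = 119.6836
T̂_Yara = 0.854(64.0) + 0.146(85.0) = 67.0660
Difference = 119.6836 − 67.0660 = 52.6176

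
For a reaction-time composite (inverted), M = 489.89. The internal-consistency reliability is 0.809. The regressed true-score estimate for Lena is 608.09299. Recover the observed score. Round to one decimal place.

T̂ = ρX + (1 − ρ)μ  ⇒  X = (T̂ − (1 − ρ)μ) / ρ
X = (608.09299 − 0.191 × 489.89) / 0.809 = (608.09299 − 93.56899) / 0.809 = 514.52400 / 0.809 = 636.000

636.0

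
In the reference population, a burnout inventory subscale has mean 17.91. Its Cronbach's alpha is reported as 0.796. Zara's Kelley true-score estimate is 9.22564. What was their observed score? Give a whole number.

7

T̂ = ρX + (1 − ρ)μ  ⇒  X = (T̂ − (1 − ρ)μ) / ρ
X = (9.22564 − 0.204 × 17.91) / 0.796 = (9.22564 − 3.65364) / 0.796 = 5.57200 / 0.796 = 7.00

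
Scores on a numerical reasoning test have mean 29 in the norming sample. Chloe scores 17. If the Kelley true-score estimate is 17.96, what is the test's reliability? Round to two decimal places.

0.92

T̂ = ρX + (1 − ρ)μ  ⇒  T̂ − μ = ρ(X − μ)
ρ = (T̂ − μ)/(X − μ) = (17.96 − 29) / (17 − 29) = -11.04 / -12.0 = 0.9200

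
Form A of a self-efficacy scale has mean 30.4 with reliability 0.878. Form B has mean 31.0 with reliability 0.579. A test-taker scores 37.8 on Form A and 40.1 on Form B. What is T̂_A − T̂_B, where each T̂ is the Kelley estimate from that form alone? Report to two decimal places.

0.63

T̂_A = 0.878(37.8) + 0.122(30.4) = 36.8972
T̂_B = 0.579(40.1) + 0.421(31.0) = 36.2689
T̂_A − T̂_B = 0.6283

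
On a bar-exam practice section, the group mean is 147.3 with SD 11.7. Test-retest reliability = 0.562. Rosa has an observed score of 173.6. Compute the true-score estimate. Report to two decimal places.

T̂ = ρX + (1 − ρ)μ
  = 0.562 × 173.6 + 0.438 × 147.3
  = 97.5632 + 64.5174
  = 162.081
  ≈ 162.08

162.08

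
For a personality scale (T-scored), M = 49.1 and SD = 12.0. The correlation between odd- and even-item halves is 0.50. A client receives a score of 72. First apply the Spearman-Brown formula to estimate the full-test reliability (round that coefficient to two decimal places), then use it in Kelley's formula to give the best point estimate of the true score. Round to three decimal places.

64.443

Spearman-Brown: ρ = 2r/(1 + r) = 2(0.50)/(1 + 0.50) = 1.000/1.50 = 0.6667 → 0.67
T̂ = ρX + (1 − ρ)μ
  = 0.67 × 72 + 0.33 × 49.1
  = 48.24 + 16.203
  = 64.4430
  ≈ 64.443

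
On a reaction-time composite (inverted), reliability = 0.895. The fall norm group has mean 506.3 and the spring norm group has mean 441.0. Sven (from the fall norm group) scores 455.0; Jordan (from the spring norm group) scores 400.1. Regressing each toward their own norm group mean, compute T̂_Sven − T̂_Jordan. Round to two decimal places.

T̂_Sven = 0.895(455.0) + 0.105(506.3) = 460.3865
T̂_Jordan = 0.895(400.1) + 0.105(441.0) = 404.3945
Difference = 460.3865 − 404.3945 = 55.9920

55.99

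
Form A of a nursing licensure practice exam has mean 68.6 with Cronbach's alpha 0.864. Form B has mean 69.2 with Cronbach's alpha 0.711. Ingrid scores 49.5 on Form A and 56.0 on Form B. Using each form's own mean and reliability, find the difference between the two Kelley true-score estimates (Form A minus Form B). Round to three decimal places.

T̂_A = 0.864(49.5) + 0.136(68.6) = 52.09760
T̂_B = 0.711(56.0) + 0.289(69.2) = 59.81480
T̂_A − T̂_B = -7.71720

-7.717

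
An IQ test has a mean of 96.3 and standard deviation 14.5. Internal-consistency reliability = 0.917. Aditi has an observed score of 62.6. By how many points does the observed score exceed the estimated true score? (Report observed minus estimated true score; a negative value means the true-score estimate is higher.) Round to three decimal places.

-2.797

Regress the observed score toward the mean by the unreliability: T̂ = 0.917·62.6 + 0.083·96.3 = 57.4042 + 7.9929 = 65.39710.
X − T̂ = 62.6 − 65.3971 = -2.7971 → -2.797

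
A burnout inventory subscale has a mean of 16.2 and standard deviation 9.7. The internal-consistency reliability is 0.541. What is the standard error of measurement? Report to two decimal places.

6.57

SEM = SD · √(1 − ρ) = 9.7 × √0.459 = 9.7 × 0.6775 = 6.572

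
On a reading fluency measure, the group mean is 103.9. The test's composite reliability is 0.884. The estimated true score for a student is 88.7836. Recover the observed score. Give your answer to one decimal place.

T̂ = ρX + (1 − ρ)μ  ⇒  X = (T̂ − (1 − ρ)μ) / ρ
X = (88.7836 − 0.116 × 103.9) / 0.884 = (88.7836 − 12.0524) / 0.884 = 76.7312 / 0.884 = 86.800

86.8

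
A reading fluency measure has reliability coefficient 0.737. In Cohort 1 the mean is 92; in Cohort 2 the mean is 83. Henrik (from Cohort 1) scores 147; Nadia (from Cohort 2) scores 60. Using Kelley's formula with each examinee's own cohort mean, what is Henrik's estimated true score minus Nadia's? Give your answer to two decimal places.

T̂_Henrik = 0.737(147) + 0.263(92) = 132.5350
T̂_Nadia = 0.737(60) + 0.263(83) = 66.0490
Difference = 132.5350 − 66.0490 = 66.4860

66.49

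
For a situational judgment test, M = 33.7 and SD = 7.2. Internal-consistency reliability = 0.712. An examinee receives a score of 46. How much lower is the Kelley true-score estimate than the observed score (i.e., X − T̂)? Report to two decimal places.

Kelley's formula gives T̂ = 0.712·46 + 0.288·33.7 = 32.752 + 9.7056 = 42.4576.
X − T̂ = 46 − 42.458 = 3.542 → 3.54

3.54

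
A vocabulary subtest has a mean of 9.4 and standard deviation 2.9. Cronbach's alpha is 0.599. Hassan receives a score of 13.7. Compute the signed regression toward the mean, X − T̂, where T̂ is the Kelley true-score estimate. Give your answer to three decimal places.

T̂ = ρX + (1 − ρ)μ
  = 0.599 × 13.7 + 0.401 × 9.4
  = 8.2063 + 3.7694
  = 11.97570
  ≈ 11.9757
X − T̂ = 13.7 − 11.9757 = 1.7243 → 1.724

1.724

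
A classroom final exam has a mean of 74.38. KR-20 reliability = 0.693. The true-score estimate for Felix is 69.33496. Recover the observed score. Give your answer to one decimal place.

67.1

T̂ = ρX + (1 − ρ)μ  ⇒  X = (T̂ − (1 − ρ)μ) / ρ
X = (69.33496 − 0.307 × 74.38) / 0.693 = (69.33496 − 22.83466) / 0.693 = 46.50030 / 0.693 = 67.100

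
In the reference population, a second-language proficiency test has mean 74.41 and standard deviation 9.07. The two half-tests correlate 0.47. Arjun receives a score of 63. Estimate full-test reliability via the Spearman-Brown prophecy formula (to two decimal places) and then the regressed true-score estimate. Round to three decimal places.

Spearman-Brown: ρ = 2r/(1 + r) = 2(0.47)/(1 + 0.47) = 0.940/1.47 = 0.6395 → 0.64
T̂ = 0.64(63) + 0.36(74.41) = 40.32 + 26.7876 = 67.1076 → 67.108

67.108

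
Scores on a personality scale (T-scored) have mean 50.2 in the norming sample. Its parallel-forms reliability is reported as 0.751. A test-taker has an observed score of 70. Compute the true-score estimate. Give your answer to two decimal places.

65.07

T̂ = 0.751(70) + 0.249(50.2) = 52.570 + 12.4998 = 65.070 → 65.07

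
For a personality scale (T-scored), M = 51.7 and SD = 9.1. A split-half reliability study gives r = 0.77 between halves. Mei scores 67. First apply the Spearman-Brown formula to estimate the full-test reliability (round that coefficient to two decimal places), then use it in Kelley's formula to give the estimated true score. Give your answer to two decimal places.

Spearman-Brown: ρ = 2r/(1 + r) = 2(0.77)/(1 + 0.77) = 1.540/1.77 = 0.8701 → 0.87
T̂ = 0.87(67) + 0.13(51.7) = 58.29 + 6.721 = 65.011 → 65.01

65.01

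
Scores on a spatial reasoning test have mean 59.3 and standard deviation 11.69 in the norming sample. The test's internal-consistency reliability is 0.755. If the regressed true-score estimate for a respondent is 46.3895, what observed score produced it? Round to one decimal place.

42.2

T̂ = ρX + (1 − ρ)μ  ⇒  X = (T̂ − (1 − ρ)μ) / ρ
X = (46.3895 − 0.245 × 59.3) / 0.755 = (46.3895 − 14.5285) / 0.755 = 31.8610 / 0.755 = 42.200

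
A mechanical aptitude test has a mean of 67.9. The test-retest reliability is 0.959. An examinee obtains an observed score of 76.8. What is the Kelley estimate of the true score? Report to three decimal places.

T̂ = 0.959(76.8) + 0.041(67.9) = 73.6512 + 2.7839 = 76.4351 → 76.435

76.435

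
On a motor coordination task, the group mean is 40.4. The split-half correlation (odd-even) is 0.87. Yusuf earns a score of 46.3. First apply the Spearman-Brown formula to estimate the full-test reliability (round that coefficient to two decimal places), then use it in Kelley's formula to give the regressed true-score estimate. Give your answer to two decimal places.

45.89

Spearman-Brown: ρ = 2r/(1 + r) = 2(0.87)/(1 + 0.87) = 1.740/1.87 = 0.9305 → 0.93
Weight the observed score by reliability and the mean by (1 − reliability): T̂ = 0.93·46.3 + 0.07·40.4 = 43.059 + 2.828 = 45.887.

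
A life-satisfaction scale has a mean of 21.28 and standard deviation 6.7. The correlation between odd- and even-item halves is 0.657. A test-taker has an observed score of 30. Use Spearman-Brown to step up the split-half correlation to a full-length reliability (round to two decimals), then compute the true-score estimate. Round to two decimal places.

Spearman-Brown: ρ = 2r/(1 + r) = 2(0.657)/(1 + 0.657) = 1.3140/1.657 = 0.7930 → 0.79
T̂ = ρX + (1 − ρ)μ
  = 0.79 × 30 + 0.21 × 21.28
  = 23.70 + 4.4688
  = 28.169
  ≈ 28.17

28.17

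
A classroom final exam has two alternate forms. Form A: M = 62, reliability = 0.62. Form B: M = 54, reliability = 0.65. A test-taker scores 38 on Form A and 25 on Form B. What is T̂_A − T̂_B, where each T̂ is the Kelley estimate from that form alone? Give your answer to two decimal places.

11.97

T̂_A = 0.62(38) + 0.38(62) = 47.1200
T̂_B = 0.65(25) + 0.35(54) = 35.1500
T̂_A − T̂_B = 11.9700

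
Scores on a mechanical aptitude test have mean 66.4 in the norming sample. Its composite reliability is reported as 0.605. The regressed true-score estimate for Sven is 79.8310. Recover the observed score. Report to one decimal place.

T̂ = ρX + (1 − ρ)μ  ⇒  X = (T̂ − (1 − ρ)μ) / ρ
X = (79.8310 − 0.395 × 66.4) / 0.605 = (79.8310 − 26.2280) / 0.605 = 53.6030 / 0.605 = 88.600

88.6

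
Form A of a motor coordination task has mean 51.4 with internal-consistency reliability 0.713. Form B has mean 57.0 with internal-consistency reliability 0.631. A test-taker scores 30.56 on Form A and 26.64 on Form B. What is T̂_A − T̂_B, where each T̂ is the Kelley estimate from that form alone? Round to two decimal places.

-1.30

T̂_A = 0.713(30.56) + 0.287(51.4) = 36.5411
T̂_B = 0.631(26.64) + 0.369(57.0) = 37.8428
T̂_A − T̂_B = -1.3018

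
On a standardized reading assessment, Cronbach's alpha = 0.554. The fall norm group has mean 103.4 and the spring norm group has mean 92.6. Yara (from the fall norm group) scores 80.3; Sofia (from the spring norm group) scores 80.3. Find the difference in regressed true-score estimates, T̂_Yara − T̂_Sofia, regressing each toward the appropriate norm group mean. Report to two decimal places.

4.82

T̂_Yara = 0.554(80.3) + 0.446(103.4) = 90.6026
T̂_Sofia = 0.554(80.3) + 0.446(92.6) = 85.7858
Difference = 90.6026 − 85.7858 = 4.8168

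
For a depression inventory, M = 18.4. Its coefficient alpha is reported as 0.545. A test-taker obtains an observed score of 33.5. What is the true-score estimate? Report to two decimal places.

26.63

T̂ = 0.545(33.5) + 0.455(18.4) = 18.2575 + 8.3720 = 26.630 → 26.63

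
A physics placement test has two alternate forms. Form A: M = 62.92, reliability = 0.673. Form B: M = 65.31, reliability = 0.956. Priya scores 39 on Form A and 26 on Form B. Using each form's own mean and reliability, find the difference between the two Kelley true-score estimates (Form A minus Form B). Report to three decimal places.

T̂_A = 0.673(39) + 0.327(62.92) = 46.82184
T̂_B = 0.956(26) + 0.044(65.31) = 27.72964
T̂_A − T̂_B = 19.09220

19.092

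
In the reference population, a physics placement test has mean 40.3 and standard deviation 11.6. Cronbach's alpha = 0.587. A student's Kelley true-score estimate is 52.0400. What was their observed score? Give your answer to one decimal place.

T̂ = ρX + (1 − ρ)μ  ⇒  X = (T̂ − (1 − ρ)μ) / ρ
X = (52.0400 − 0.413 × 40.3) / 0.587 = (52.0400 − 16.6439) / 0.587 = 35.3961 / 0.587 = 60.300

60.3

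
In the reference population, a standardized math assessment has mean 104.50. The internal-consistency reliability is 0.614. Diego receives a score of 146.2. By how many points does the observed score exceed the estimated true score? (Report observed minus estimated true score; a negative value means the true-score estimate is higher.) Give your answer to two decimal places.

Kelley's formula gives T̂ = 0.614·146.2 + 0.386·104.50 = 89.7668 + 40.33700 = 130.1038.
X − T̂ = 146.2 − 130.104 = 16.096 → 16.10

16.10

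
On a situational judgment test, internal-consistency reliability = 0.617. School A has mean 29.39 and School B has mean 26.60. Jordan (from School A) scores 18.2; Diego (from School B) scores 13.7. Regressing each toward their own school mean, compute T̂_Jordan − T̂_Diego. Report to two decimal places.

3.85

T̂_Jordan = 0.617(18.2) + 0.383(29.39) = 22.4858
T̂_Diego = 0.617(13.7) + 0.383(26.60) = 18.6407
Difference = 22.4858 − 18.6407 = 3.8451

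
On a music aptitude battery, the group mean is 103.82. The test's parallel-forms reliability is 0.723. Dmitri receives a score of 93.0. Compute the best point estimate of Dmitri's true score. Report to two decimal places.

T̂ = ρX + (1 − ρ)μ
  = 0.723 × 93.0 + 0.277 × 103.82
  = 67.2390 + 28.75814
  = 95.997
  ≈ 96.00

96.00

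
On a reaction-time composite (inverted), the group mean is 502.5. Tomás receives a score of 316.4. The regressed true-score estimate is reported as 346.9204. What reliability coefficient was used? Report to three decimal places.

0.836

T̂ = ρX + (1 − ρ)μ  ⇒  T̂ − μ = ρ(X − μ)
ρ = (T̂ − μ)/(X − μ) = (346.9204 − 502.5) / (316.4 − 502.5) = -155.5796 / -186.1 = 0.83600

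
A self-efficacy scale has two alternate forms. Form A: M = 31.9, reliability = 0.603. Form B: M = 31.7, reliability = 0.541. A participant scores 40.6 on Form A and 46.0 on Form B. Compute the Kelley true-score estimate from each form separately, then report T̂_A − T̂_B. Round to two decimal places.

T̂_A = 0.603(40.6) + 0.397(31.9) = 37.1461
T̂_B = 0.541(46.0) + 0.459(31.7) = 39.4363
T̂_A − T̂_B = -2.2902

-2.29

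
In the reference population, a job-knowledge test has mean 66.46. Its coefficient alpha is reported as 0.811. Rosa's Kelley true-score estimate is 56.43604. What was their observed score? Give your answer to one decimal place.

T̂ = ρX + (1 − ρ)μ  ⇒  X = (T̂ − (1 − ρ)μ) / ρ
X = (56.43604 − 0.189 × 66.46) / 0.811 = (56.43604 − 12.56094) / 0.811 = 43.87510 / 0.811 = 54.100

54.1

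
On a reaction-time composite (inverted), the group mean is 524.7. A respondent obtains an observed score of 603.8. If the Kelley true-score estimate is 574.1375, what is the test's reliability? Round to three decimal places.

T̂ = ρX + (1 − ρ)μ  ⇒  T̂ − μ = ρ(X − μ)
ρ = (T̂ − μ)/(X − μ) = (574.1375 − 524.7) / (603.8 − 524.7) = 49.4375 / 79.1 = 0.62500

0.625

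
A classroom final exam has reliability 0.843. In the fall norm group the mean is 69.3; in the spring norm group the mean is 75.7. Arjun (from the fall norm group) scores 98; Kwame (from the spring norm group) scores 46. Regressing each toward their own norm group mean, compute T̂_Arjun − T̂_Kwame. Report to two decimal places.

T̂_Arjun = 0.843(98) + 0.157(69.3) = 93.4941
T̂_Kwame = 0.843(46) + 0.157(75.7) = 50.6629
Difference = 93.4941 − 50.6629 = 42.8312

42.83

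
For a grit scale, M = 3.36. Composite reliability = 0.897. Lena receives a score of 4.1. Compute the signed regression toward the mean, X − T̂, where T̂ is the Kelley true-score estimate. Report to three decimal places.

0.076

Weight the observed score by reliability and the mean by (1 − reliability): T̂ = 0.897·4.1 + 0.103·3.36 = 3.6777 + 0.34608 = 4.02378.
X − T̂ = 4.1 − 4.0238 = 0.0762 → 0.076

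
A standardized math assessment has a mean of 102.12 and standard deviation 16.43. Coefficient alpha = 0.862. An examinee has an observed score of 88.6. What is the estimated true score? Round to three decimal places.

T̂ = 0.862(88.6) + 0.138(102.12) = 76.3732 + 14.09256 = 90.4658 → 90.466

90.466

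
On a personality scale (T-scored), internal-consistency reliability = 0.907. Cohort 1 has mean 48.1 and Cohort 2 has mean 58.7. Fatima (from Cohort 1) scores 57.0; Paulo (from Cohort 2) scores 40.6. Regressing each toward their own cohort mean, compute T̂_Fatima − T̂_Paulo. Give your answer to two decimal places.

T̂_Fatima = 0.907(57.0) + 0.093(48.1) = 56.1723
T̂_Paulo = 0.907(40.6) + 0.093(58.7) = 42.2833
Difference = 56.1723 − 42.2833 = 13.8890

13.89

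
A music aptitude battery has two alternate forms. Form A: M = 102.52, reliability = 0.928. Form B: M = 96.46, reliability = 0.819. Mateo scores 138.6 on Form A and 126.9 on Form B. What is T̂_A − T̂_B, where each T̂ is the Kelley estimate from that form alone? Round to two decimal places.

14.61

T̂_A = 0.928(138.6) + 0.072(102.52) = 136.0022
T̂_B = 0.819(126.9) + 0.181(96.46) = 121.3904
T̂_A − T̂_B = 14.6119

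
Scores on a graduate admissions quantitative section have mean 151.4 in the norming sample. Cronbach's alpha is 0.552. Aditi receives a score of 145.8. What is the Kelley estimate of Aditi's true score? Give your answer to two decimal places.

148.31

T̂ = 0.552(145.8) + 0.448(151.4) = 80.4816 + 67.8272 = 148.309 → 148.31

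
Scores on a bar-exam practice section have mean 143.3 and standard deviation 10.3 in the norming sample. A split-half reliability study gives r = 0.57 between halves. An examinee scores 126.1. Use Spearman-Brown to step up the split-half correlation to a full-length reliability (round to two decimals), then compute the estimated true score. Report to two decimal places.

130.74

Spearman-Brown: ρ = 2r/(1 + r) = 2(0.57)/(1 + 0.57) = 1.140/1.57 = 0.7261 → 0.73
T̂ = 0.73(126.1) + 0.27(143.3) = 92.053 + 38.691 = 130.744 → 130.74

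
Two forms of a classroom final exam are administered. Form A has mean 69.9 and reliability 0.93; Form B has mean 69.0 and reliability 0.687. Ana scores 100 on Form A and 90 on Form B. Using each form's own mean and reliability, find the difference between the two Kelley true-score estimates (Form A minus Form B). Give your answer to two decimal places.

14.47

T̂_A = 0.93(100) + 0.07(69.9) = 97.8930
T̂_B = 0.687(90) + 0.313(69.0) = 83.4270
T̂_A − T̂_B = 14.4660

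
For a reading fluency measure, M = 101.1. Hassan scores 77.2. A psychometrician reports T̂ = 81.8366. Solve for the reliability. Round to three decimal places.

T̂ = ρX + (1 − ρ)μ  ⇒  T̂ − μ = ρ(X − μ)
ρ = (T̂ − μ)/(X − μ) = (81.8366 − 101.1) / (77.2 − 101.1) = -19.2634 / -23.9 = 0.80600

0.806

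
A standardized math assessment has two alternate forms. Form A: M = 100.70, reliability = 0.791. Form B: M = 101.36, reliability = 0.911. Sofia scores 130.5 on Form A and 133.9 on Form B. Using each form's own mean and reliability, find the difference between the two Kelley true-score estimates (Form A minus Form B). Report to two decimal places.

-6.73

T̂_A = 0.791(130.5) + 0.209(100.70) = 124.2718
T̂_B = 0.911(133.9) + 0.089(101.36) = 131.0039
T̂_A − T̂_B = -6.7321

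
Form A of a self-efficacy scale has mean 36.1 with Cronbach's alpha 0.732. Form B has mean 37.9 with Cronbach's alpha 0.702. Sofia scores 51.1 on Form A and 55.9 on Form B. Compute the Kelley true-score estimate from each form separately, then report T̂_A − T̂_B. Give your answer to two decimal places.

-3.46

T̂_A = 0.732(51.1) + 0.268(36.1) = 47.0800
T̂_B = 0.702(55.9) + 0.298(37.9) = 50.5360
T̂_A − T̂_B = -3.4560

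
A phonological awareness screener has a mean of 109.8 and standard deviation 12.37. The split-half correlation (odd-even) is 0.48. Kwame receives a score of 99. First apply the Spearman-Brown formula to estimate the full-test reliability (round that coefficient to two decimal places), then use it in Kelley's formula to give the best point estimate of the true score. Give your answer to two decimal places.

Spearman-Brown: ρ = 2r/(1 + r) = 2(0.48)/(1 + 0.48) = 0.960/1.48 = 0.6486 → 0.65
T̂ = ρX + (1 − ρ)μ
  = 0.65 × 99 + 0.35 × 109.8
  = 64.35 + 38.430
  = 102.780
  ≈ 102.78

102.78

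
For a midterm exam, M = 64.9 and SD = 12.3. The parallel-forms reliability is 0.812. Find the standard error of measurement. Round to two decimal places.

5.33

SEM = SD · √(1 − ρ) = 12.3 × √0.188 = 12.3 × 0.4336 = 5.333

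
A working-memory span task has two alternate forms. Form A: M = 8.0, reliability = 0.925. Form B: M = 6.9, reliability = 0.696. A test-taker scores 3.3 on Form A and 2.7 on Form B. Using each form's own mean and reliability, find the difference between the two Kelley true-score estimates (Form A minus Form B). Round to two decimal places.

T̂_A = 0.925(3.3) + 0.075(8.0) = 3.6525
T̂_B = 0.696(2.7) + 0.304(6.9) = 3.9768
T̂_A − T̂_B = -0.3243

-0.32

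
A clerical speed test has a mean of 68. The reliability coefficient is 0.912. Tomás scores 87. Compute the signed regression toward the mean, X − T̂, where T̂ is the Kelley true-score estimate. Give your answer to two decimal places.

T̂ = ρX + (1 − ρ)μ
  = 0.912 × 87 + 0.088 × 68
  = 79.344 + 5.984
  = 85.3280
  ≈ 85.328
X − T̂ = 87 − 85.328 = 1.672 → 1.67

1.67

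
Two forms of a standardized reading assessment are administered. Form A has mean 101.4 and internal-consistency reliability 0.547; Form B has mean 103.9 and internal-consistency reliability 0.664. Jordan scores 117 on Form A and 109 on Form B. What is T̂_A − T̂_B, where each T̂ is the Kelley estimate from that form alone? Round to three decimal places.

2.647

T̂_A = 0.547(117) + 0.453(101.4) = 109.93320
T̂_B = 0.664(109) + 0.336(103.9) = 107.28640
T̂_A − T̂_B = 2.64680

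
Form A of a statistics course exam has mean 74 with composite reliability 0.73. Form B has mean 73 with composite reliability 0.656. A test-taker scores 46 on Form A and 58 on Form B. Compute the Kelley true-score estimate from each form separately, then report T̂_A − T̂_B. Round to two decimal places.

T̂_A = 0.73(46) + 0.27(74) = 53.5600
T̂_B = 0.656(58) + 0.344(73) = 63.1600
T̂_A − T̂_B = -9.6000

-9.60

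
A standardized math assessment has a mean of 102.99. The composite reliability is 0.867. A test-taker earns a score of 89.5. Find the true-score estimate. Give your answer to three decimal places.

91.294

T̂ = ρX + (1 − ρ)μ
  = 0.867 × 89.5 + 0.133 × 102.99
  = 77.5965 + 13.69767
  = 91.2942
  ≈ 91.294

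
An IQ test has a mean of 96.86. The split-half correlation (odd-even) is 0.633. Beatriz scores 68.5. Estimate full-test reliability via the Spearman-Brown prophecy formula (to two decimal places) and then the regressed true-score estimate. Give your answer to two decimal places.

Spearman-Brown: ρ = 2r/(1 + r) = 2(0.633)/(1 + 0.633) = 1.2660/1.633 = 0.7753 → 0.78
T̂ = 0.78(68.5) + 0.22(96.86) = 53.430 + 21.3092 = 74.739 → 74.74

74.74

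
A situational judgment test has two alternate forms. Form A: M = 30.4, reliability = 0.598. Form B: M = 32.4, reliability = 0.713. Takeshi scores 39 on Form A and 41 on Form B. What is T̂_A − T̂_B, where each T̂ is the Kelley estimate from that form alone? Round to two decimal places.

T̂_A = 0.598(39) + 0.402(30.4) = 35.5428
T̂_B = 0.713(41) + 0.287(32.4) = 38.5318
T̂_A − T̂_B = -2.9890

-2.99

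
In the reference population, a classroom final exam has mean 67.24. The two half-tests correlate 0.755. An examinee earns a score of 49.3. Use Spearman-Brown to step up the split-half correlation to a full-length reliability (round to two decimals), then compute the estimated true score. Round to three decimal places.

51.812

Spearman-Brown: ρ = 2r/(1 + r) = 2(0.755)/(1 + 0.755) = 1.5100/1.755 = 0.8604 → 0.86
T̂ = ρX + (1 − ρ)μ
  = 0.86 × 49.3 + 0.14 × 67.24
  = 42.398 + 9.4136
  = 51.8116
  ≈ 51.812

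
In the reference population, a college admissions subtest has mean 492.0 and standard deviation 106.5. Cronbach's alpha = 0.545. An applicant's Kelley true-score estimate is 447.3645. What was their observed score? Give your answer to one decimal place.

410.1

T̂ = ρX + (1 − ρ)μ  ⇒  X = (T̂ − (1 − ρ)μ) / ρ
X = (447.3645 − 0.455 × 492.0) / 0.545 = (447.3645 − 223.8600) / 0.545 = 223.5045 / 0.545 = 410.100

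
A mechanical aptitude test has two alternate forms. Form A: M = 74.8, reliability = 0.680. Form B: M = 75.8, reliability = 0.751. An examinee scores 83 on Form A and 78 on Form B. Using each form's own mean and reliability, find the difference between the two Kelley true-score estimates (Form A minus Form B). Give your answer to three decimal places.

T̂_A = 0.680(83) + 0.320(74.8) = 80.37600
T̂_B = 0.751(78) + 0.249(75.8) = 77.45220
T̂_A − T̂_B = 2.92380

2.924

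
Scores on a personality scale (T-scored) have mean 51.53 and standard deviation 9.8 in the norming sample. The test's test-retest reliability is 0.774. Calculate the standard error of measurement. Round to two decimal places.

SEM = SD · √(1 − ρ) = 9.8 × √0.226 = 9.8 × 0.4754 = 4.659

4.66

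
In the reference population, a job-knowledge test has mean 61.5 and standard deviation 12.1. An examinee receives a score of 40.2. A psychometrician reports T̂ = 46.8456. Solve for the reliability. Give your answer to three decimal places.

T̂ = ρX + (1 − ρ)μ  ⇒  T̂ − μ = ρ(X − μ)
ρ = (T̂ − μ)/(X − μ) = (46.8456 − 61.5) / (40.2 − 61.5) = -14.6544 / -21.3 = 0.68800

0.688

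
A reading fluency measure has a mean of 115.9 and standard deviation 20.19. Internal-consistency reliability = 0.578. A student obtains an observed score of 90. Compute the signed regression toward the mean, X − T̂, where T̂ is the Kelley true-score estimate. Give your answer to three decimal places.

T̂ = 0.578(90) + 0.422(115.9) = 52.020 + 48.9098 = 100.92980 → 100.9298
X − T̂ = 90 − 100.9298 = -10.9298 → -10.930

-10.930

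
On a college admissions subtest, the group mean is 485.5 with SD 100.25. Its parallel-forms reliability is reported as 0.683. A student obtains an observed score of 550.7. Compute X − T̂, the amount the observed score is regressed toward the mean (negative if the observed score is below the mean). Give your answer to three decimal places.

T̂ = 0.683(550.7) + 0.317(485.5) = 376.1281 + 153.9035 = 530.03160 → 530.0316
X − T̂ = 550.7 − 530.0316 = 20.6684 → 20.668

20.668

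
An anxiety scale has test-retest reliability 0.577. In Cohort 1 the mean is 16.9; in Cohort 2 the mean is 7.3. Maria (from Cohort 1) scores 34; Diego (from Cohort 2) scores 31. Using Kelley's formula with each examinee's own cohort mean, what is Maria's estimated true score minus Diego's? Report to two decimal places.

T̂_Maria = 0.577(34) + 0.423(16.9) = 26.7667
T̂_Diego = 0.577(31) + 0.423(7.3) = 20.9749
Difference = 26.7667 − 20.9749 = 5.7918

5.79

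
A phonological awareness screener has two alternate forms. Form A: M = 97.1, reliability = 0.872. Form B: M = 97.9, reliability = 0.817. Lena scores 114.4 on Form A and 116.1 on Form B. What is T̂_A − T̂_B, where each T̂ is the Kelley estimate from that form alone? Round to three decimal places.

-0.584

T̂_A = 0.872(114.4) + 0.128(97.1) = 112.18560
T̂_B = 0.817(116.1) + 0.183(97.9) = 112.76940
T̂_A − T̂_B = -0.58380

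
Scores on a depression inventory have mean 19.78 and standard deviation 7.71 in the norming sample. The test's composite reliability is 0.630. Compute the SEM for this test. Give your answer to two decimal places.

4.69

SEM = SD · √(1 − ρ) = 7.71 × √0.370 = 7.71 × 0.6083 = 4.690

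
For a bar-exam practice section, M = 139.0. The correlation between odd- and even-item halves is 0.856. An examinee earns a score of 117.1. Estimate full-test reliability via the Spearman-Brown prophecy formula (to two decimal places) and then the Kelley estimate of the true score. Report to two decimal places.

118.85

Spearman-Brown: ρ = 2r/(1 + r) = 2(0.856)/(1 + 0.856) = 1.7120/1.856 = 0.9224 → 0.92
T̂ = 0.92(117.1) + 0.08(139.0) = 107.732 + 11.120 = 118.852 → 118.85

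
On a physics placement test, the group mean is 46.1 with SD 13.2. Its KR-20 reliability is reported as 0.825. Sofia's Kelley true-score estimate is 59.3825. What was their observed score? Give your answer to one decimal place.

62.2

T̂ = ρX + (1 − ρ)μ  ⇒  X = (T̂ − (1 − ρ)μ) / ρ
X = (59.3825 − 0.175 × 46.1) / 0.825 = (59.3825 − 8.0675) / 0.825 = 51.3150 / 0.825 = 62.200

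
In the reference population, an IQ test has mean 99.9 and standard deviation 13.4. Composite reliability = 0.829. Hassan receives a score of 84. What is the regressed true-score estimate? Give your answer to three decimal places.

86.719

T̂ = 0.829(84) + 0.171(99.9) = 69.636 + 17.0829 = 86.7189 → 86.719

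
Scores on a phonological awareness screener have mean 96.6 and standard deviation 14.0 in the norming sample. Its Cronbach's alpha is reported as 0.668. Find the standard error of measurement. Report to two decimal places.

SEM = SD · √(1 − ρ) = 14.0 × √0.332 = 14.0 × 0.5762 = 8.067

8.07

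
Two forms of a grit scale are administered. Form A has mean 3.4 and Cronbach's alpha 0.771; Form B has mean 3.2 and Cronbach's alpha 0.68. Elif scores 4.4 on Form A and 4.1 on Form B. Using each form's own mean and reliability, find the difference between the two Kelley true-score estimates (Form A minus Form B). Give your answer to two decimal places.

T̂_A = 0.771(4.4) + 0.229(3.4) = 4.1710
T̂_B = 0.68(4.1) + 0.32(3.2) = 3.8120
T̂_A − T̂_B = 0.3590

0.36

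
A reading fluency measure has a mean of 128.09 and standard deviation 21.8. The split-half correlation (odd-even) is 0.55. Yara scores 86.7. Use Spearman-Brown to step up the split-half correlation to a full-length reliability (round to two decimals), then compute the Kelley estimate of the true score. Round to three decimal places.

98.703

Spearman-Brown: ρ = 2r/(1 + r) = 2(0.55)/(1 + 0.55) = 1.100/1.55 = 0.7097 → 0.71
T̂ = 0.71(86.7) + 0.29(128.09) = 61.557 + 37.1461 = 98.7031 → 98.703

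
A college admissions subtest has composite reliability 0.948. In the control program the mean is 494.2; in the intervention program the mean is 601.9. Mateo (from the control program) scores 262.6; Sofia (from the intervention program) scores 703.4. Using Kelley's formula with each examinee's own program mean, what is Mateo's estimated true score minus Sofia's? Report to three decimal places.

T̂_Mateo = 0.948(262.6) + 0.052(494.2) = 274.64320
T̂_Sofia = 0.948(703.4) + 0.052(601.9) = 698.12200
Difference = 274.64320 − 698.12200 = -423.47880

-423.479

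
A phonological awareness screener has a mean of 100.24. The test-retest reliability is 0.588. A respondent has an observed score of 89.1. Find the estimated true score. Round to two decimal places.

93.69

T̂ = ρX + (1 − ρ)μ
  = 0.588 × 89.1 + 0.412 × 100.24
  = 52.3908 + 41.29888
  = 93.690
  ≈ 93.69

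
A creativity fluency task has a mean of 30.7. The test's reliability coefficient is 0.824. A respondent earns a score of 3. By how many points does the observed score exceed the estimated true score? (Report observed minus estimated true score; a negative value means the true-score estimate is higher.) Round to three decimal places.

-4.875

T̂ = 0.824(3) + 0.176(30.7) = 2.472 + 5.4032 = 7.87520 → 7.8752
X − T̂ = 3 − 7.8752 = -4.8752 → -4.875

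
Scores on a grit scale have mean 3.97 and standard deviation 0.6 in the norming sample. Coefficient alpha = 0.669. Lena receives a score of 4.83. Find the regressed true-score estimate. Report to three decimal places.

4.545

T̂ = ρX + (1 − ρ)μ
  = 0.669 × 4.83 + 0.331 × 3.97
  = 3.23127 + 1.31407
  = 4.5453
  ≈ 4.545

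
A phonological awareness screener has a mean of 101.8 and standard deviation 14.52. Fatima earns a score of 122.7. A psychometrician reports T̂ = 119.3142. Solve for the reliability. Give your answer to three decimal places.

T̂ = ρX + (1 − ρ)μ  ⇒  T̂ − μ = ρ(X − μ)
ρ = (T̂ − μ)/(X − μ) = (119.3142 − 101.8) / (122.7 − 101.8) = 17.5142 / 20.9 = 0.83800

0.838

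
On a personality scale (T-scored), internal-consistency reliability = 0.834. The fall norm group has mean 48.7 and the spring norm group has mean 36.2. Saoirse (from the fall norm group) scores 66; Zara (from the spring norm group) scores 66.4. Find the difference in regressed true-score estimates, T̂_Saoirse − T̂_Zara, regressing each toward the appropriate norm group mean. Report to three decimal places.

T̂_Saoirse = 0.834(66) + 0.166(48.7) = 63.12820
T̂_Zara = 0.834(66.4) + 0.166(36.2) = 61.38680
Difference = 63.12820 − 61.38680 = 1.74140

1.741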